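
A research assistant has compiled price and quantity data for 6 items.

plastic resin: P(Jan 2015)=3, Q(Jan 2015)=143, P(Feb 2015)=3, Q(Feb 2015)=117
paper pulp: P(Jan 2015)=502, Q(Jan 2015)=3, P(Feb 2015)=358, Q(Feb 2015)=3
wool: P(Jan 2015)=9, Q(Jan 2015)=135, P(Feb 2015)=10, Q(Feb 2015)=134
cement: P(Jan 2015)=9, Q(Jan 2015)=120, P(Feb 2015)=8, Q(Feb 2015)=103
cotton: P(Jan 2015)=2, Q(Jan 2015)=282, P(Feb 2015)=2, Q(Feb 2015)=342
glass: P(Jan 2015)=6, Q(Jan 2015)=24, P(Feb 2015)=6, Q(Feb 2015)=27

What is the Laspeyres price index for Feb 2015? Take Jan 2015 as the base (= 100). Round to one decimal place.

Laspeyres price index uses base-period quantities as weights.
ΣP(Feb 2015)·Q(Jan 2015) = 3×143 + 358×3 + 10×135 + 8×120 + 2×282 + 6×24 = 429 + 1074 + 1350 + 960 + 564 + 144 = 4521
ΣP(Jan 2015)·Q(Jan 2015) = 3×143 + 502×3 + 9×135 + 9×120 + 2×282 + 6×24 = 429 + 1506 + 1215 + 1080 + 564 + 144 = 4938
Index = 4521 / 4938 × 100 = 91.5553

91.6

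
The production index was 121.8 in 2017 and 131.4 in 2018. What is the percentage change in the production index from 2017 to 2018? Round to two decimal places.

Change = (131.4 − 121.8) / 121.8 × 100
       = 9.6 / 121.8 × 100 = 7.8818%

7.88%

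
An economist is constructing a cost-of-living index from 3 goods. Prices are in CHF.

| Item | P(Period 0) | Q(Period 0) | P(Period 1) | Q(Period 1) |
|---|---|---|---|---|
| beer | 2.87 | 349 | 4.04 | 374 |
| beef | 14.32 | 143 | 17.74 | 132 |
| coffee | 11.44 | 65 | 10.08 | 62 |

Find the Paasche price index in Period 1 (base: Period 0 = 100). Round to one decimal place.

121.9

Paasche price index uses current-period quantities as weights.
ΣP(Period 1)·Q(Period 1) = 4.04×374 + 17.74×132 + 10.08×62 = 1510.96 + 2341.68 + 624.96 = 4477.6
ΣP(Period 0)·Q(Period 1) = 2.87×374 + 14.32×132 + 11.44×62 = 1073.38 + 1890.24 + 709.28 = 3672.9
Index = 4477.6 / 3672.9 × 100 = 121.9091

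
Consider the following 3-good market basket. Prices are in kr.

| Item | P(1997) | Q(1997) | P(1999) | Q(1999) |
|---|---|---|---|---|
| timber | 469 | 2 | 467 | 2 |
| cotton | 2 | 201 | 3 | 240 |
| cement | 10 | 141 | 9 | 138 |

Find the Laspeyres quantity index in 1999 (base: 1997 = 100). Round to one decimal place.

101.7

Laspeyres quantity index uses base-period prices as weights.
ΣP(1997)·Q(1999) = 469×2 + 2×240 + 10×138 = 938 + 480 + 1380 = 2798
ΣP(1997)·Q(1997) = 469×2 + 2×201 + 10×141 = 938 + 402 + 1410 = 2750
Index = 2798 / 2750 × 100 = 101.7455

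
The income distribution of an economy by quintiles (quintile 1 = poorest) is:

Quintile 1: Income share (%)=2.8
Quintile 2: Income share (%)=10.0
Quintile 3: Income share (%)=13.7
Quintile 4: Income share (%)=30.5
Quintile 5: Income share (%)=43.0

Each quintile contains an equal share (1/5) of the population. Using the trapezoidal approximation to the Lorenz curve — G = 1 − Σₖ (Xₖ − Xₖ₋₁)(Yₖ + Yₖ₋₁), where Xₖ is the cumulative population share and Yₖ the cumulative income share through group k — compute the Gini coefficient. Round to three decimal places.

0.404

Cumulative income shares Yₖ: 0.0280, 0.1280, 0.2650, 0.5700, 1.0000
Σ (Xₖ−Xₖ₋₁)(Yₖ+Yₖ₋₁) = (1/5)(0.0280+0.0000) + (1/5)(0.1280+0.0280) + (1/5)(0.2650+0.1280) + (1/5)(0.5700+0.2650) + (1/5)(1.0000+0.5700)
  = 0.0056 + 0.0312 + 0.0786 + 0.1670 + 0.3140 = 0.5964
G = 1 − 0.5964 = 0.4036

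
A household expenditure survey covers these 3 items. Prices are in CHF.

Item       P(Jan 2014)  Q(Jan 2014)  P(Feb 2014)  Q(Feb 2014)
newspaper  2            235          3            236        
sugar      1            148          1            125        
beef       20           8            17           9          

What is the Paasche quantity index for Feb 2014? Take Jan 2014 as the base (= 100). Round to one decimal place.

99.7

Paasche quantity index uses current-period prices as weights.
ΣP(Feb 2014)·Q(Feb 2014) = 3×236 + 1×125 + 17×9 = 708 + 125 + 153 = 986
ΣP(Feb 2014)·Q(Jan 2014) = 3×235 + 1×148 + 17×8 = 705 + 148 + 136 = 989
Index = 986 / 989 × 100 = 99.6967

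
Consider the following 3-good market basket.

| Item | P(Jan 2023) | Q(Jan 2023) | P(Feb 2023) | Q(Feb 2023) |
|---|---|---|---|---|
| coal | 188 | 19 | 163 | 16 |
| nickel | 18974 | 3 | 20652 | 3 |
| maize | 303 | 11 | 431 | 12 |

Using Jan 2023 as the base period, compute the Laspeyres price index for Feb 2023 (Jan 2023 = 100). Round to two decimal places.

Laspeyres price index uses base-period quantities as weights.
ΣP(Feb 2023)·Q(Jan 2023) = 163×19 + 20652×3 + 431×11 = 3097 + 61956 + 4741 = 69794
ΣP(Jan 2023)·Q(Jan 2023) = 188×19 + 18974×3 + 303×11 = 3572 + 56922 + 3333 = 63827
Index = 69794 / 63827 × 100 = 109.3487

109.35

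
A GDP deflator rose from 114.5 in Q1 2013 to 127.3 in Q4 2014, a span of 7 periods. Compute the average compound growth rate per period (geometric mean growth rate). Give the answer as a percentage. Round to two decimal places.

1.53%

Growth factor = (127.3/114.5)^(1/7) = (1.111790)^(1/7) = 1.015254
Growth rate = 1.015254 − 1 = 0.015254 = 1.5254%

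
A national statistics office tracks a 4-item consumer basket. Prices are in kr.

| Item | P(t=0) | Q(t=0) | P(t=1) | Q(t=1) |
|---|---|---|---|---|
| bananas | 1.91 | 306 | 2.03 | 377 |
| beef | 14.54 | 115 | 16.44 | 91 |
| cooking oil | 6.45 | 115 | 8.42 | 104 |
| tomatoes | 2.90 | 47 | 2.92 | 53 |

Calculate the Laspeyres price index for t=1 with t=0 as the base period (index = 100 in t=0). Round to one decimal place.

Laspeyres price index uses base-period quantities as weights.
ΣP(t=1)·Q(t=0) = 2.03×306 + 16.44×115 + 8.42×115 + 2.92×47 = 621.18 + 1890.6 + 968.3 + 137.24 = 3617.32
ΣP(t=0)·Q(t=0) = 1.91×306 + 14.54×115 + 6.45×115 + 2.90×47 = 584.46 + 1672.1 + 741.75 + 136.3 = 3134.61
Index = 3617.32 / 3134.61 × 100 = 115.3994

115.4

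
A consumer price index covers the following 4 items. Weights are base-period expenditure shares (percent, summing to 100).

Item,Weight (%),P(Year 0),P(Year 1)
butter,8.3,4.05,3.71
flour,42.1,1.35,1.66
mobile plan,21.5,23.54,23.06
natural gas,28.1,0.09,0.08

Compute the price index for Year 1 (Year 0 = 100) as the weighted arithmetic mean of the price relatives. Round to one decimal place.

105.4

butter: 8.3 × (3.71/4.05) = 8.3 × 0.916049 = 7.6032
flour: 42.1 × (1.66/1.35) = 42.1 × 1.229630 = 51.7674
mobile plan: 21.5 × (23.06/23.54) = 21.5 × 0.979609 = 21.0616
natural gas: 28.1 × (0.08/0.09) = 28.1 × 0.888889 = 24.9778
Index = Σ wᵢ·(p₁ᵢ/p₀ᵢ) = 7.6032 + 51.7674 + 21.0616 + 24.9778 = 105.4100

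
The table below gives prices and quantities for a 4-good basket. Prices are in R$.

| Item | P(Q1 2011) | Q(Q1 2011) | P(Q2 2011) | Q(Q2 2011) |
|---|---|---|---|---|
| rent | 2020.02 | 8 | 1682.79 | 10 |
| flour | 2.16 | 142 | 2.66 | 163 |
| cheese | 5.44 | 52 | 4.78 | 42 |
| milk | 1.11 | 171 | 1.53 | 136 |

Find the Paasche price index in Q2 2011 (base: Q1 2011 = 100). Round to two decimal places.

84.42

Paasche price index uses current-period quantities as weights.
ΣP(Q2 2011)·Q(Q2 2011) = 1682.79×10 + 2.66×163 + 4.78×42 + 1.53×136 = 16827.9 + 433.58 + 200.76 + 208.08 = 17670.32
ΣP(Q1 2011)·Q(Q2 2011) = 2020.02×10 + 2.16×163 + 5.44×42 + 1.11×136 = 20200.2 + 352.08 + 228.48 + 150.96 = 20931.72
Index = 17670.32 / 20931.72 × 100 = 84.4189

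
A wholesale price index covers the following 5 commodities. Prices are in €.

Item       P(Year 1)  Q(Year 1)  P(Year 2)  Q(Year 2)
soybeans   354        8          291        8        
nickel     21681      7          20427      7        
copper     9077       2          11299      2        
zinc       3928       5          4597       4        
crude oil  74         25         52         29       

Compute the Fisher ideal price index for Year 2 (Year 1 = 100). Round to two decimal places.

98.74

Laspeyres component (base-period weights):
ΣP(Year 2)Q(Year 1) = 291×8 + 20427×7 + 11299×2 + 4597×5 + 52×25 = 2328 + 142989 + 22598 + 22985 + 1300 = 192200
ΣP(Year 1)Q(Year 1) = 354×8 + 21681×7 + 9077×2 + 3928×5 + 74×25 = 2832 + 151767 + 18154 + 19640 + 1850 = 194243
L = 192200 / 194243 × 100 = 98.9482
Paasche component (current-period weights):
ΣP(Year 2)Q(Year 2) = 291×8 + 20427×7 + 11299×2 + 4597×4 + 52×29 = 2328 + 142989 + 22598 + 18388 + 1508 = 187811
ΣP(Year 1)Q(Year 2) = 354×8 + 21681×7 + 9077×2 + 3928×4 + 74×29 = 2832 + 151767 + 18154 + 15712 + 2146 = 190611
P = 187811 / 190611 × 100 = 98.5310
Fisher = √(L × P) = √(98.9482 × 98.5310) = 98.7394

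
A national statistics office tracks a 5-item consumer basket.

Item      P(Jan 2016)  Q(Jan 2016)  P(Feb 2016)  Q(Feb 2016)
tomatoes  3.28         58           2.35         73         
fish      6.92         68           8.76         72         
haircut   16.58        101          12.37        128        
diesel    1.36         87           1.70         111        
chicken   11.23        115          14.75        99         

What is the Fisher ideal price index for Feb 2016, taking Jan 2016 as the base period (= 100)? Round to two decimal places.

Laspeyres component (base-period weights):
ΣP(Feb 2016)Q(Jan 2016) = 2.35×58 + 8.76×68 + 12.37×101 + 1.70×87 + 14.75×115 = 136.3 + 595.68 + 1249.37 + 147.9 + 1696.25 = 3825.5
ΣP(Jan 2016)Q(Jan 2016) = 3.28×58 + 6.92×68 + 16.58×101 + 1.36×87 + 11.23×115 = 190.24 + 470.56 + 1674.58 + 118.32 + 1291.45 = 3745.15
L = 3825.5 / 3745.15 × 100 = 102.1454
Paasche component (current-period weights):
ΣP(Feb 2016)Q(Feb 2016) = 2.35×73 + 8.76×72 + 12.37×128 + 1.70×111 + 14.75×99 = 171.55 + 630.72 + 1583.36 + 188.7 + 1460.25 = 4034.58
ΣP(Jan 2016)Q(Feb 2016) = 3.28×73 + 6.92×72 + 16.58×128 + 1.36×111 + 11.23×99 = 239.44 + 498.24 + 2122.24 + 150.96 + 1111.77 = 4122.65
P = 4034.58 / 4122.65 × 100 = 97.8638
Fisher = √(L × P) = √(102.1454 × 97.8638) = 99.9817

99.98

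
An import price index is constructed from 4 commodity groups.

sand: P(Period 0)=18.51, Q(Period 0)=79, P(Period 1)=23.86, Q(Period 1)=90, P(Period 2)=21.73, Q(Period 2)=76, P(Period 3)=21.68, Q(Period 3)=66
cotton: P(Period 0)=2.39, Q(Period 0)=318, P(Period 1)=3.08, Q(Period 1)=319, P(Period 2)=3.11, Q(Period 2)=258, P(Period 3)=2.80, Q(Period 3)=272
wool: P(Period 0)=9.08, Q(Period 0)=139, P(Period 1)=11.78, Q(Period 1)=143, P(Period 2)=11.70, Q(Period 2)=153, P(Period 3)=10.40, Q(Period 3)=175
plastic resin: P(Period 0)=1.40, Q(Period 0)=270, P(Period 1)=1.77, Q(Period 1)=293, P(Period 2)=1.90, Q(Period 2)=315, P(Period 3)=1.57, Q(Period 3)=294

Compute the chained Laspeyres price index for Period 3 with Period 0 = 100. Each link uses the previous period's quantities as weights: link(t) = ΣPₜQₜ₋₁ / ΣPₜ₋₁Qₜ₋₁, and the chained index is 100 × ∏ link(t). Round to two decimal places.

115.17

Link Period 0→Period 1:
ΣP(Period 1)Q(Period 0) = 23.86×79 + 3.08×318 + 11.78×139 + 1.77×270 = 1884.94 + 979.44 + 1637.42 + 477.9 = 4979.7
ΣP(Period 0)Q(Period 0) = 18.51×79 + 2.39×318 + 9.08×139 + 1.40×270 = 1462.29 + 760.02 + 1262.12 + 378 = 3862.43
link = 4979.7/3862.43 = 1.289266
Link Period 1→Period 2:
ΣP(Period 2)Q(Period 1) = 21.73×90 + 3.11×319 + 11.70×143 + 1.90×293 = 1955.7 + 992.09 + 1673.1 + 556.7 = 5177.59
ΣP(Period 1)Q(Period 1) = 23.86×90 + 3.08×319 + 11.78×143 + 1.77×293 = 2147.4 + 982.52 + 1684.54 + 518.61 = 5333.07
link = 5177.59/5333.07 = 0.970846
Link Period 2→Period 3:
ΣP(Period 3)Q(Period 2) = 21.68×76 + 2.80×258 + 10.40×153 + 1.57×315 = 1647.68 + 722.4 + 1591.2 + 494.55 = 4455.83
ΣP(Period 2)Q(Period 2) = 21.73×76 + 3.11×258 + 11.70×153 + 1.90×315 = 1651.48 + 802.38 + 1790.1 + 598.5 = 4842.46
link = 4455.83/4842.46 = 0.920158
Chained index = 100 × 1.289266 × 0.970846 × 0.920158 = 115.1743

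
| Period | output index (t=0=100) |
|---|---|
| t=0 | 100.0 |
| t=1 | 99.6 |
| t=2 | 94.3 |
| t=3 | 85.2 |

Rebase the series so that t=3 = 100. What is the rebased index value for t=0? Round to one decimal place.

Rebased(t=0) = 100.0 / 85.2 × 100 = 117.3709

117.4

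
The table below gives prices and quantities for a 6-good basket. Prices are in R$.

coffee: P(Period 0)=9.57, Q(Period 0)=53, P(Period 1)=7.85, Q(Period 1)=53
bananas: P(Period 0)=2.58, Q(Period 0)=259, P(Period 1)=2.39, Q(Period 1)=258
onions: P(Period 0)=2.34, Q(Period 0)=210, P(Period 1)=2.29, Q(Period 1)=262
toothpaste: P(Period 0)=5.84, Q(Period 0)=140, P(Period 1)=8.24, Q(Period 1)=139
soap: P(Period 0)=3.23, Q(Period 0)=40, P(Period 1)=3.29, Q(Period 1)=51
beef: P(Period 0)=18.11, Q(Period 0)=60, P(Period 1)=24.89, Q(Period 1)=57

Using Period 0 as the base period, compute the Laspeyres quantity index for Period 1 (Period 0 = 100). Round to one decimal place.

Laspeyres quantity index uses base-period prices as weights.
ΣP(Period 0)·Q(Period 1) = 9.57×53 + 2.58×258 + 2.34×262 + 5.84×139 + 3.23×51 + 18.11×57 = 507.21 + 665.64 + 613.08 + 811.76 + 164.73 + 1032.27 = 3794.69
ΣP(Period 0)·Q(Period 0) = 9.57×53 + 2.58×259 + 2.34×210 + 5.84×140 + 3.23×40 + 18.11×60 = 507.21 + 668.22 + 491.4 + 817.6 + 129.2 + 1086.6 = 3700.23
Index = 3794.69 / 3700.23 × 100 = 102.5528

102.6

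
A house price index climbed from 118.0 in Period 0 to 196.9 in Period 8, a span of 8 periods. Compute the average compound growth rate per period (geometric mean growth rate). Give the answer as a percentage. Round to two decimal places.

Growth factor = (196.9/118.0)^(1/8) = (1.668644)^(1/8) = 1.066094
Growth rate = 1.066094 − 1 = 0.066094 = 6.6094%

6.61%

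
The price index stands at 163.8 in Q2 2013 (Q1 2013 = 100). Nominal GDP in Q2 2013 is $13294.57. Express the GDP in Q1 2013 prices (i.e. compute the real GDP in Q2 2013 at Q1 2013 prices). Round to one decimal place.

Real = Nominal ÷ (Index/100) = 13294.57 ÷ (163.8/100)
     = 13294.57 ÷ 1.638 = 8116.3431

8116.3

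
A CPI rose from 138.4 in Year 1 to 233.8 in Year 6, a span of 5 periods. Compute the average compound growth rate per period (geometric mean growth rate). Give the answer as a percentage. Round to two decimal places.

11.06%

Growth factor = (233.8/138.4)^(1/5) = (1.689306)^(1/5) = 1.110559
Growth rate = 1.110559 − 1 = 0.110559 = 11.0559%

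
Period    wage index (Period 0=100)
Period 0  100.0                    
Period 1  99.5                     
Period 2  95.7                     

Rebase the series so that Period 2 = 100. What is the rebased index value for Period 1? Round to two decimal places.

103.97

Rebased(Period 1) = 99.5 / 95.7 × 100 = 103.9707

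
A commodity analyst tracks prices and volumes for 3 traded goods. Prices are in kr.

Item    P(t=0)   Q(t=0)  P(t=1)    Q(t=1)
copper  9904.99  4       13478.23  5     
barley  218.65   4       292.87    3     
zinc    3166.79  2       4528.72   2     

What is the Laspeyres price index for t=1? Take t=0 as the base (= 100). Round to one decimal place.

137.0

Laspeyres price index uses base-period quantities as weights.
ΣP(t=1)·Q(t=0) = 13478.23×4 + 292.87×4 + 4528.72×2 = 53912.92 + 1171.48 + 9057.44 = 64141.84
ΣP(t=0)·Q(t=0) = 9904.99×4 + 218.65×4 + 3166.79×2 = 39619.96 + 874.6 + 6333.58 = 46828.14
Index = 64141.84 / 46828.14 × 100 = 136.9729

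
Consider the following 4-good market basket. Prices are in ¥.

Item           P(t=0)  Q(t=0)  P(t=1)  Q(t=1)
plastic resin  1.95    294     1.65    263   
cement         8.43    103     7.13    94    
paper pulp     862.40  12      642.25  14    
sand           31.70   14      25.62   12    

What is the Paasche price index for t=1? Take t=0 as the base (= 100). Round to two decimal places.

Paasche price index uses current-period quantities as weights.
ΣP(t=1)·Q(t=1) = 1.65×263 + 7.13×94 + 642.25×14 + 25.62×12 = 433.95 + 670.22 + 8991.5 + 307.44 = 10403.11
ΣP(t=0)·Q(t=1) = 1.95×263 + 8.43×94 + 862.40×14 + 31.70×12 = 512.85 + 792.42 + 12073.6 + 380.4 = 13759.27
Index = 10403.11 / 13759.27 × 100 = 75.6080

75.61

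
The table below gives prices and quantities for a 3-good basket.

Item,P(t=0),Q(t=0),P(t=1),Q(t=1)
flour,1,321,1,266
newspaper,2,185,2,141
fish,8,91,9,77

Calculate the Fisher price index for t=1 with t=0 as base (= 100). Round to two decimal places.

106.51

Laspeyres component (base-period weights):
ΣP(t=1)Q(t=0) = 1×321 + 2×185 + 9×91 = 321 + 370 + 819 = 1510
ΣP(t=0)Q(t=0) = 1×321 + 2×185 + 8×91 = 321 + 370 + 728 = 1419
L = 1510 / 1419 × 100 = 106.4130
Paasche component (current-period weights):
ΣP(t=1)Q(t=1) = 1×266 + 2×141 + 9×77 = 266 + 282 + 693 = 1241
ΣP(t=0)Q(t=1) = 1×266 + 2×141 + 8×77 = 266 + 282 + 616 = 1164
P = 1241 / 1164 × 100 = 106.6151
Fisher = √(L × P) = √(106.4130 × 106.6151) = 106.5140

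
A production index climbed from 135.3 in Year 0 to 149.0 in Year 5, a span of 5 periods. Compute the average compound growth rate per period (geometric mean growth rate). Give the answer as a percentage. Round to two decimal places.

1.95%

Growth factor = (149.0/135.3)^(1/5) = (1.101256)^(1/5) = 1.019478
Growth rate = 1.019478 − 1 = 0.019478 = 1.9478%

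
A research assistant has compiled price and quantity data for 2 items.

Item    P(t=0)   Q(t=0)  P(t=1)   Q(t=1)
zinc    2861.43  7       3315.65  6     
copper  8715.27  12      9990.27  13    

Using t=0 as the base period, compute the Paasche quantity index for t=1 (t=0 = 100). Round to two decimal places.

104.66

Paasche quantity index uses current-period prices as weights.
ΣP(t=1)·Q(t=1) = 3315.65×6 + 9990.27×13 = 19893.9 + 129873.51 = 149767.41
ΣP(t=1)·Q(t=0) = 3315.65×7 + 9990.27×12 = 23209.55 + 119883.24 = 143092.79
Index = 149767.41 / 143092.79 × 100 = 104.6645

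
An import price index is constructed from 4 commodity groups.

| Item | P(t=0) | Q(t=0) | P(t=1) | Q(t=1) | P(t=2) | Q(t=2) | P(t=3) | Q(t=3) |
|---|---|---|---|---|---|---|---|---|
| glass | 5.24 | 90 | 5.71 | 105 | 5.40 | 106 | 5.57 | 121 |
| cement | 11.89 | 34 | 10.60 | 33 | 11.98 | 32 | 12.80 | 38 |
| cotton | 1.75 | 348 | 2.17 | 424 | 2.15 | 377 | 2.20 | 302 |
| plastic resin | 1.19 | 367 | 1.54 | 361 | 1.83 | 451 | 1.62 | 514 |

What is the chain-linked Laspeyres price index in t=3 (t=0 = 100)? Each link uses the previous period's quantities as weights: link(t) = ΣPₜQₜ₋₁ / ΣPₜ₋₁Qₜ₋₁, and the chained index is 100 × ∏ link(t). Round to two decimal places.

Link t=0→t=1:
ΣP(t=1)Q(t=0) = 5.71×90 + 10.60×34 + 2.17×348 + 1.54×367 = 513.9 + 360.4 + 755.16 + 565.18 = 2194.64
ΣP(t=0)Q(t=0) = 5.24×90 + 11.89×34 + 1.75×348 + 1.19×367 = 471.6 + 404.26 + 609 + 436.73 = 1921.59
link = 2194.64/1921.59 = 1.142096
Link t=1→t=2:
ΣP(t=2)Q(t=1) = 5.40×105 + 11.98×33 + 2.15×424 + 1.83×361 = 567 + 395.34 + 911.6 + 660.63 = 2534.57
ΣP(t=1)Q(t=1) = 5.71×105 + 10.60×33 + 2.17×424 + 1.54×361 = 599.55 + 349.8 + 920.08 + 555.94 = 2425.37
link = 2534.57/2425.37 = 1.045024
Link t=2→t=3:
ΣP(t=3)Q(t=2) = 5.57×106 + 12.80×32 + 2.20×377 + 1.62×451 = 590.42 + 409.6 + 829.4 + 730.62 = 2560.04
ΣP(t=2)Q(t=2) = 5.40×106 + 11.98×32 + 2.15×377 + 1.83×451 = 572.4 + 383.36 + 810.55 + 825.33 = 2591.64
link = 2560.04/2591.64 = 0.987807
Chained index = 100 × 1.142096 × 1.045024 × 0.987807 = 117.8965

117.90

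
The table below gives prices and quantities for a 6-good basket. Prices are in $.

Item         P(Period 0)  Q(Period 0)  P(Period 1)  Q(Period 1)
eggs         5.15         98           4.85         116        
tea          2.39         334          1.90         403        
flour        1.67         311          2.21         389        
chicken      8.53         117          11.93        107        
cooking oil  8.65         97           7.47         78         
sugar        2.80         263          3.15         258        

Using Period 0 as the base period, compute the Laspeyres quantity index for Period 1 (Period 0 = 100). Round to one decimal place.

102.8

Laspeyres quantity index uses base-period prices as weights.
ΣP(Period 0)·Q(Period 1) = 5.15×116 + 2.39×403 + 1.67×389 + 8.53×107 + 8.65×78 + 2.80×258 = 597.4 + 963.17 + 649.63 + 912.71 + 674.7 + 722.4 = 4520.01
ΣP(Period 0)·Q(Period 0) = 5.15×98 + 2.39×334 + 1.67×311 + 8.53×117 + 8.65×97 + 2.80×263 = 504.7 + 798.26 + 519.37 + 998.01 + 839.05 + 736.4 = 4395.79
Index = 4520.01 / 4395.79 × 100 = 102.8259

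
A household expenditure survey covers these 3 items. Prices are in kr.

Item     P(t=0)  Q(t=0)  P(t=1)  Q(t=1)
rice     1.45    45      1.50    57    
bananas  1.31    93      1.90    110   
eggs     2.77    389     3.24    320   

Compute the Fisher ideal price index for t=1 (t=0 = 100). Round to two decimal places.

Laspeyres component (base-period weights):
ΣP(t=1)Q(t=0) = 1.50×45 + 1.90×93 + 3.24×389 = 67.5 + 176.7 + 1260.36 = 1504.56
ΣP(t=0)Q(t=0) = 1.45×45 + 1.31×93 + 2.77×389 = 65.25 + 121.83 + 1077.53 = 1264.61
L = 1504.56 / 1264.61 × 100 = 118.9742
Paasche component (current-period weights):
ΣP(t=1)Q(t=1) = 1.50×57 + 1.90×110 + 3.24×320 = 85.5 + 209 + 1036.8 = 1331.3
ΣP(t=0)Q(t=1) = 1.45×57 + 1.31×110 + 2.77×320 = 82.65 + 144.1 + 886.4 = 1113.15
P = 1331.3 / 1113.15 × 100 = 119.5975
Fisher = √(L × P) = √(118.9742 × 119.5975) = 119.2855

119.29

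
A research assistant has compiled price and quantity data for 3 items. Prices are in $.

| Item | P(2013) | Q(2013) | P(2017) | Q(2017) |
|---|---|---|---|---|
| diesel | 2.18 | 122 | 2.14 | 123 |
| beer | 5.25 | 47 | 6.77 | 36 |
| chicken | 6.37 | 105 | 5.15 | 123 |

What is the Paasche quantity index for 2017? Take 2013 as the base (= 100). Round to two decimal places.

101.82

Paasche quantity index uses current-period prices as weights.
ΣP(2017)·Q(2017) = 2.14×123 + 6.77×36 + 5.15×123 = 263.22 + 243.72 + 633.45 = 1140.39
ΣP(2017)·Q(2013) = 2.14×122 + 6.77×47 + 5.15×105 = 261.08 + 318.19 + 540.75 = 1120.02
Index = 1140.39 / 1120.02 × 100 = 101.8187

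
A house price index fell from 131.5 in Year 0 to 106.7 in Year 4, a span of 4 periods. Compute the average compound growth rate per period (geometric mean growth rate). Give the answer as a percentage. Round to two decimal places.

Growth factor = (106.7/131.5)^(1/4) = (0.811407)^(1/4) = 0.949095
Growth rate = 0.949095 − 1 = -0.050905 = -5.0905%

-5.09%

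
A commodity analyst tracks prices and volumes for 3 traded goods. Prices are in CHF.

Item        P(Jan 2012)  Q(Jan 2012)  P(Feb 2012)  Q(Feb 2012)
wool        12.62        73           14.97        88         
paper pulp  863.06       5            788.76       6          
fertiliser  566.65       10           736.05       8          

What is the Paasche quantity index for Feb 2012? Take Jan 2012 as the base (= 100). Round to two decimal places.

96.30

Paasche quantity index uses current-period prices as weights.
ΣP(Feb 2012)·Q(Feb 2012) = 14.97×88 + 788.76×6 + 736.05×8 = 1317.36 + 4732.56 + 5888.4 = 11938.32
ΣP(Feb 2012)·Q(Jan 2012) = 14.97×73 + 788.76×5 + 736.05×10 = 1092.81 + 3943.8 + 7360.5 = 12397.11
Index = 11938.32 / 12397.11 × 100 = 96.2992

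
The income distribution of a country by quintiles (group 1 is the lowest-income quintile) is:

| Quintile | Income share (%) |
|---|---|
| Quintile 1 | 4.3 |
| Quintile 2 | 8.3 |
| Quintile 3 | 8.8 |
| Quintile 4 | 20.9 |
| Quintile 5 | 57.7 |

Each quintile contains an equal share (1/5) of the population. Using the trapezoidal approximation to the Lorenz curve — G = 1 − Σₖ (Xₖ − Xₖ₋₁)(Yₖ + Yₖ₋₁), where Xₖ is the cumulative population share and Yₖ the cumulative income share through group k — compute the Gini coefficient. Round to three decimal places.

0.478

Cumulative income shares Yₖ: 0.0430, 0.1260, 0.2140, 0.4230, 1.0000
Σ (Xₖ−Xₖ₋₁)(Yₖ+Yₖ₋₁) = (1/5)(0.0430+0.0000) + (1/5)(0.1260+0.0430) + (1/5)(0.2140+0.1260) + (1/5)(0.4230+0.2140) + (1/5)(1.0000+0.4230)
  = 0.0086 + 0.0338 + 0.0680 + 0.1274 + 0.2846 = 0.5224
G = 1 − 0.5224 = 0.4776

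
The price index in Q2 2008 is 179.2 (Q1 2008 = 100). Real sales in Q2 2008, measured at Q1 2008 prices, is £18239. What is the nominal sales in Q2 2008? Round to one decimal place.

32684.3

Nominal = Real × (Index/100) = 18239 × (179.2/100)
        = 18239 × 1.792 = 32684.2880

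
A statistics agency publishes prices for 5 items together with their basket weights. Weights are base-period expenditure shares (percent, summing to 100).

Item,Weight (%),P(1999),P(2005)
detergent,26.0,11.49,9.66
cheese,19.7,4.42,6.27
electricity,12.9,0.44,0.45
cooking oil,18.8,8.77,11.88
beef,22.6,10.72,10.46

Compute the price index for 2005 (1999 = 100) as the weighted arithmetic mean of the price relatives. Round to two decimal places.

detergent: 26.0 × (9.66/11.49) = 26.0 × 0.840731 = 21.8590
cheese: 19.7 × (6.27/4.42) = 19.7 × 1.418552 = 27.9455
electricity: 12.9 × (0.45/0.44) = 12.9 × 1.022727 = 13.1932
cooking oil: 18.8 × (11.88/8.77) = 18.8 × 1.354618 = 25.4668
beef: 22.6 × (10.46/10.72) = 22.6 × 0.975746 = 22.0519
Index = Σ wᵢ·(p₁ᵢ/p₀ᵢ) = 21.8590 + 27.9455 + 13.1932 + 25.4668 + 22.0519 = 110.5163

110.52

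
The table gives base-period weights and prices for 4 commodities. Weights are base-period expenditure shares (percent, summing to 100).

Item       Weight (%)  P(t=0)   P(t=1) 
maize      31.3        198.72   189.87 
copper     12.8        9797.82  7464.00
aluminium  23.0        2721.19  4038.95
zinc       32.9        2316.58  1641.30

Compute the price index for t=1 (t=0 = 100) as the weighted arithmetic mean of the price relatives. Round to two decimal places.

maize: 31.3 × (189.87/198.72) = 31.3 × 0.955465 = 29.9061
copper: 12.8 × (7464.00/9797.82) = 12.8 × 0.761802 = 9.7511
aluminium: 23.0 × (4038.95/2721.19) = 23.0 × 1.484259 = 34.1380
zinc: 32.9 × (1641.30/2316.58) = 32.9 × 0.708501 = 23.3097
Index = Σ wᵢ·(p₁ᵢ/p₀ᵢ) = 29.9061 + 9.7511 + 34.1380 + 23.3097 = 97.1048

97.10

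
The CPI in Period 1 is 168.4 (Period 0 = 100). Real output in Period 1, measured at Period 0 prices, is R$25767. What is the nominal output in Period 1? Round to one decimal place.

43391.6

Nominal = Real × (Index/100) = 25767 × (168.4/100)
        = 25767 × 1.684 = 43391.6280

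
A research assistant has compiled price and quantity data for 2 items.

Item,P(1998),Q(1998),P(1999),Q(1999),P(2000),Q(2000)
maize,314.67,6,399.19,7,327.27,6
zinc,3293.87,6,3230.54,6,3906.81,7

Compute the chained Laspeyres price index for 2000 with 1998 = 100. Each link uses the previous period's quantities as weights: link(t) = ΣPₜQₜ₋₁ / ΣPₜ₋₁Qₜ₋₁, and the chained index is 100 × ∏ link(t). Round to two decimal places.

Link 1998→1999:
ΣP(1999)Q(1998) = 399.19×6 + 3230.54×6 = 2395.14 + 19383.24 = 21778.38
ΣP(1998)Q(1998) = 314.67×6 + 3293.87×6 = 1888.02 + 19763.22 = 21651.24
link = 21778.38/21651.24 = 1.005872
Link 1999→2000:
ΣP(2000)Q(1999) = 327.27×7 + 3906.81×6 = 2290.89 + 23440.86 = 25731.75
ΣP(1999)Q(1999) = 399.19×7 + 3230.54×6 = 2794.33 + 19383.24 = 22177.57
link = 25731.75/22177.57 = 1.160260
Chained index = 100 × 1.005872 × 1.160260 = 116.7073

116.71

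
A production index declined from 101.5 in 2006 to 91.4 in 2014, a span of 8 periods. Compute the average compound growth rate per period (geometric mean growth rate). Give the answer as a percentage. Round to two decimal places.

Growth factor = (91.4/101.5)^(1/8) = (0.900493)^(1/8) = 0.986984
Growth rate = 0.986984 − 1 = -0.013016 = -1.3016%

-1.30%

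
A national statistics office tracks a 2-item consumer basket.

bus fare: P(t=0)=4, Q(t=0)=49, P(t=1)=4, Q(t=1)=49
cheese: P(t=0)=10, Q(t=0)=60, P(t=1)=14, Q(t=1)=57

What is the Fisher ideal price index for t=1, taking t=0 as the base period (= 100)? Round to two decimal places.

129.96

Laspeyres component (base-period weights):
ΣP(t=1)Q(t=0) = 4×49 + 14×60 = 196 + 840 = 1036
ΣP(t=0)Q(t=0) = 4×49 + 10×60 = 196 + 600 = 796
L = 1036 / 796 × 100 = 130.1508
Paasche component (current-period weights):
ΣP(t=1)Q(t=1) = 4×49 + 14×57 = 196 + 798 = 994
ΣP(t=0)Q(t=1) = 4×49 + 10×57 = 196 + 570 = 766
P = 994 / 766 × 100 = 129.7650
Fisher = √(L × P) = √(130.1508 × 129.7650) = 129.9577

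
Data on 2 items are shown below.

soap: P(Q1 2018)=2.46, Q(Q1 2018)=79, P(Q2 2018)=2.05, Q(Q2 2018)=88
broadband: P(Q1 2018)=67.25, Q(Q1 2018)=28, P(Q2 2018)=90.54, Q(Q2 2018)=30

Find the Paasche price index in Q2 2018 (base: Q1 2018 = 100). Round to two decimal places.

Paasche price index uses current-period quantities as weights.
ΣP(Q2 2018)·Q(Q2 2018) = 2.05×88 + 90.54×30 = 180.4 + 2716.2 = 2896.6
ΣP(Q1 2018)·Q(Q2 2018) = 2.46×88 + 67.25×30 = 216.48 + 2017.5 = 2233.98
Index = 2896.6 / 2233.98 × 100 = 129.6610

129.66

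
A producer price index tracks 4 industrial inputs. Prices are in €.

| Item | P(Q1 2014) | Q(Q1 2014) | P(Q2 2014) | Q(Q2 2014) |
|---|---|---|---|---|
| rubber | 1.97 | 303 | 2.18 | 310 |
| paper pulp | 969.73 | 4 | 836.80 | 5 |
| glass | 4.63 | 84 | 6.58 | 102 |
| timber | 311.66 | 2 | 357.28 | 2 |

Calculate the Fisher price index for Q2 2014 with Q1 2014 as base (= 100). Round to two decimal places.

Laspeyres component (base-period weights):
ΣP(Q2 2014)Q(Q1 2014) = 2.18×303 + 836.80×4 + 6.58×84 + 357.28×2 = 660.54 + 3347.2 + 552.72 + 714.56 = 5275.02
ΣP(Q1 2014)Q(Q1 2014) = 1.97×303 + 969.73×4 + 4.63×84 + 311.66×2 = 596.91 + 3878.92 + 388.92 + 623.32 = 5488.07
L = 5275.02 / 5488.07 × 100 = 96.1179
Paasche component (current-period weights):
ΣP(Q2 2014)Q(Q2 2014) = 2.18×310 + 836.80×5 + 6.58×102 + 357.28×2 = 675.8 + 4184 + 671.16 + 714.56 = 6245.52
ΣP(Q1 2014)Q(Q2 2014) = 1.97×310 + 969.73×5 + 4.63×102 + 311.66×2 = 610.7 + 4848.65 + 472.26 + 623.32 = 6554.93
P = 6245.52 / 6554.93 × 100 = 95.2797
Fisher = √(L × P) = √(96.1179 × 95.2797) = 95.6979

95.70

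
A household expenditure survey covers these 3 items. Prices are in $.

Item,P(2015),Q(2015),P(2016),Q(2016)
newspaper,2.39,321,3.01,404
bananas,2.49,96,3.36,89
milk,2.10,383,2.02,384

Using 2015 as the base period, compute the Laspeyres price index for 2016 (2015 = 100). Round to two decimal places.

113.91

Laspeyres price index uses base-period quantities as weights.
ΣP(2016)·Q(2015) = 3.01×321 + 3.36×96 + 2.02×383 = 966.21 + 322.56 + 773.66 = 2062.43
ΣP(2015)·Q(2015) = 2.39×321 + 2.49×96 + 2.10×383 = 767.19 + 239.04 + 804.3 = 1810.53
Index = 2062.43 / 1810.53 × 100 = 113.9131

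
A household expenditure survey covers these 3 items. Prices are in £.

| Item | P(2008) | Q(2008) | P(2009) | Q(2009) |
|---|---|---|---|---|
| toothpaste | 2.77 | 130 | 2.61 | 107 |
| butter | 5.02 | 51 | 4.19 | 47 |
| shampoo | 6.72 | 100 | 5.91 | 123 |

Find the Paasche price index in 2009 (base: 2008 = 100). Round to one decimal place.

Paasche price index uses current-period quantities as weights.
ΣP(2009)·Q(2009) = 2.61×107 + 4.19×47 + 5.91×123 = 279.27 + 196.93 + 726.93 = 1203.13
ΣP(2008)·Q(2009) = 2.77×107 + 5.02×47 + 6.72×123 = 296.39 + 235.94 + 826.56 = 1358.89
Index = 1203.13 / 1358.89 × 100 = 88.5377

88.5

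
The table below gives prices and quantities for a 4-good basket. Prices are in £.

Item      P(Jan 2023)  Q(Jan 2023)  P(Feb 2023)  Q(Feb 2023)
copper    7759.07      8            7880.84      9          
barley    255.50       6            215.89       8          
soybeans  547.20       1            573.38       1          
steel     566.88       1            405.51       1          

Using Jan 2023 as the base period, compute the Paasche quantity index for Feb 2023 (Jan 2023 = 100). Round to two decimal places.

112.73

Paasche quantity index uses current-period prices as weights.
ΣP(Feb 2023)·Q(Feb 2023) = 7880.84×9 + 215.89×8 + 573.38×1 + 405.51×1 = 70927.56 + 1727.12 + 573.38 + 405.51 = 73633.57
ΣP(Feb 2023)·Q(Jan 2023) = 7880.84×8 + 215.89×6 + 573.38×1 + 405.51×1 = 63046.72 + 1295.34 + 573.38 + 405.51 = 65320.95
Index = 73633.57 / 65320.95 × 100 = 112.7258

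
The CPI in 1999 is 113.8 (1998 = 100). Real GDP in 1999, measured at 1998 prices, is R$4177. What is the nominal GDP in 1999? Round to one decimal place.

Nominal = Real × (Index/100) = 4177 × (113.8/100)
        = 4177 × 1.138 = 4753.4260

4753.4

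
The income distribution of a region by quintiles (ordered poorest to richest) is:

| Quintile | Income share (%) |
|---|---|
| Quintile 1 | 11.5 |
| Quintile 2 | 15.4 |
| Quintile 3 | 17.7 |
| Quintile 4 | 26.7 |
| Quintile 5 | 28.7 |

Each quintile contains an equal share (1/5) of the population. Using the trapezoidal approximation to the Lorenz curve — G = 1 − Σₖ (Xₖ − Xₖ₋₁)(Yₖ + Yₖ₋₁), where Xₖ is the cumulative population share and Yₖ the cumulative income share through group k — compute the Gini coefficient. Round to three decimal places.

0.183

Cumulative income shares Yₖ: 0.1150, 0.2690, 0.4460, 0.7130, 1.0000
Σ (Xₖ−Xₖ₋₁)(Yₖ+Yₖ₋₁) = (1/5)(0.1150+0.0000) + (1/5)(0.2690+0.1150) + (1/5)(0.4460+0.2690) + (1/5)(0.7130+0.4460) + (1/5)(1.0000+0.7130)
  = 0.0230 + 0.0768 + 0.1430 + 0.2318 + 0.3426 = 0.8172
G = 1 − 0.8172 = 0.1828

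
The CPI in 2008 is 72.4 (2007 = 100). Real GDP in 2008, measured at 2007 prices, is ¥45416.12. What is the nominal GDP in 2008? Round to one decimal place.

Nominal = Real × (Index/100) = 45416.12 × (72.4/100)
        = 45416.12 × 0.724 = 32881.2709

32881.3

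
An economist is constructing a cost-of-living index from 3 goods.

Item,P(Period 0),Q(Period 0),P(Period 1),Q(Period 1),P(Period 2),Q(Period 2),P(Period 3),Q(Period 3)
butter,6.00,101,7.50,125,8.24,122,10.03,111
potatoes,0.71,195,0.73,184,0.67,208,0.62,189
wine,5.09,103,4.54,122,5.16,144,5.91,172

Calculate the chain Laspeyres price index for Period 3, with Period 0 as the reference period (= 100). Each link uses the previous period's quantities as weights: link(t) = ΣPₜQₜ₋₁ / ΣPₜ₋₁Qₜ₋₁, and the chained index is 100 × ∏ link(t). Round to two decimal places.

Link Period 0→Period 1:
ΣP(Period 1)Q(Period 0) = 7.50×101 + 0.73×195 + 4.54×103 = 757.5 + 142.35 + 467.62 = 1367.47
ΣP(Period 0)Q(Period 0) = 6.00×101 + 0.71×195 + 5.09×103 = 606 + 138.45 + 524.27 = 1268.72
link = 1367.47/1268.72 = 1.077834
Link Period 1→Period 2:
ΣP(Period 2)Q(Period 1) = 8.24×125 + 0.67×184 + 5.16×122 = 1030 + 123.28 + 629.52 = 1782.8
ΣP(Period 1)Q(Period 1) = 7.50×125 + 0.73×184 + 4.54×122 = 937.5 + 134.32 + 553.88 = 1625.7
link = 1782.8/1625.7 = 1.096635
Link Period 2→Period 3:
ΣP(Period 3)Q(Period 2) = 10.03×122 + 0.62×208 + 5.91×144 = 1223.66 + 128.96 + 851.04 = 2203.66
ΣP(Period 2)Q(Period 2) = 8.24×122 + 0.67×208 + 5.16×144 = 1005.28 + 139.36 + 743.04 = 1887.68
link = 2203.66/1887.68 = 1.167391
Chained index = 100 × 1.077834 × 1.096635 × 1.167391 = 137.9845

137.98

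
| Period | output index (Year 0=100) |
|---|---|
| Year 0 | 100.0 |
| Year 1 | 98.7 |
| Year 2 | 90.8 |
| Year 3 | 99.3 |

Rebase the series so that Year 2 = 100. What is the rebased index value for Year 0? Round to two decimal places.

Rebased(Year 0) = 100.0 / 90.8 × 100 = 110.1322

110.13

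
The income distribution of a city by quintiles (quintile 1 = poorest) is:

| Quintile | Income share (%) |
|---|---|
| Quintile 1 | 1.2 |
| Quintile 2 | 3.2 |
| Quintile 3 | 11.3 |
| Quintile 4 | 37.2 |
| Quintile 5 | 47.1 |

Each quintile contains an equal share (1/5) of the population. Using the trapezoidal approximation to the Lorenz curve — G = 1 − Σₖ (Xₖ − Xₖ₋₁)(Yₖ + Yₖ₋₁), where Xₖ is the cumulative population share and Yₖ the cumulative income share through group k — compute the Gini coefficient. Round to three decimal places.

0.503

Cumulative income shares Yₖ: 0.0120, 0.0440, 0.1570, 0.5290, 1.0000
Σ (Xₖ−Xₖ₋₁)(Yₖ+Yₖ₋₁) = (1/5)(0.0120+0.0000) + (1/5)(0.0440+0.0120) + (1/5)(0.1570+0.0440) + (1/5)(0.5290+0.1570) + (1/5)(1.0000+0.5290)
  = 0.0024 + 0.0112 + 0.0402 + 0.1372 + 0.3058 = 0.4968
G = 1 − 0.4968 = 0.5032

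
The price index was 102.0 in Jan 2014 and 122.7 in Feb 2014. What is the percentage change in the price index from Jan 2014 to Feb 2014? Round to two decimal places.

Change = (122.7 − 102.0) / 102.0 × 100
       = 20.7 / 102.0 × 100 = 20.2941%

20.29%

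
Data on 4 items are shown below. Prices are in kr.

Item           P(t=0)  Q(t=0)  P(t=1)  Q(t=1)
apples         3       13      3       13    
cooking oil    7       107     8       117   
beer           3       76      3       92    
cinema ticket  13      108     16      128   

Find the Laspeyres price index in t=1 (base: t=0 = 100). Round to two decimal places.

Laspeyres price index uses base-period quantities as weights.
ΣP(t=1)·Q(t=0) = 3×13 + 8×107 + 3×76 + 16×108 = 39 + 856 + 228 + 1728 = 2851
ΣP(t=0)·Q(t=0) = 3×13 + 7×107 + 3×76 + 13×108 = 39 + 749 + 228 + 1404 = 2420
Index = 2851 / 2420 × 100 = 117.8099

117.81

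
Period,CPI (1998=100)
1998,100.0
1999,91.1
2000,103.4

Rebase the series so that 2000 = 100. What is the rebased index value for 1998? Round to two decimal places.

Rebased(1998) = 100.0 / 103.4 × 100 = 96.7118

96.71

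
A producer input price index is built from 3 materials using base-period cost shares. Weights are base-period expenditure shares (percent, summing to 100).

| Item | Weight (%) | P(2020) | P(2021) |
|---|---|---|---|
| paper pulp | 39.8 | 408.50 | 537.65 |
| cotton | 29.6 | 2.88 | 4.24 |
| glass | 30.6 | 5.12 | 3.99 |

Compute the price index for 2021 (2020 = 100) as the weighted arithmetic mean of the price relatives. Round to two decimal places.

paper pulp: 39.8 × (537.65/408.50) = 39.8 × 1.316157 = 52.3830
cotton: 29.6 × (4.24/2.88) = 29.6 × 1.472222 = 43.5778
glass: 30.6 × (3.99/5.12) = 30.6 × 0.779297 = 23.8465
Index = Σ wᵢ·(p₁ᵢ/p₀ᵢ) = 52.3830 + 43.5778 + 23.8465 = 119.8073

119.81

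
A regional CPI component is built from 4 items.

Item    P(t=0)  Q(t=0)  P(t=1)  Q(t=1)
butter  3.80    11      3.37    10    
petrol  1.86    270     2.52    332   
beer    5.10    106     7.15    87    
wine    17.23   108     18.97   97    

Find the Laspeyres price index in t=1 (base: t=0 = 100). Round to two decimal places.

Laspeyres price index uses base-period quantities as weights.
ΣP(t=1)·Q(t=0) = 3.37×11 + 2.52×270 + 7.15×106 + 18.97×108 = 37.07 + 680.4 + 757.9 + 2048.76 = 3524.13
ΣP(t=0)·Q(t=0) = 3.80×11 + 1.86×270 + 5.10×106 + 17.23×108 = 41.8 + 502.2 + 540.6 + 1860.84 = 2945.44
Index = 3524.13 / 2945.44 × 100 = 119.6470

119.65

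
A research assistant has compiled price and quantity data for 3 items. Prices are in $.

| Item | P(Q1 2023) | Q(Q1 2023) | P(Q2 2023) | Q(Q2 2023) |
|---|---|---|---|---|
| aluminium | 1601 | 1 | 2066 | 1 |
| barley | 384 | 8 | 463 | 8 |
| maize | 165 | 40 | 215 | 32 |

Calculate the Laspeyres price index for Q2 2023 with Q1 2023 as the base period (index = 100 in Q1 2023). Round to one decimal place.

127.5

Laspeyres price index uses base-period quantities as weights.
ΣP(Q2 2023)·Q(Q1 2023) = 2066×1 + 463×8 + 215×40 = 2066 + 3704 + 8600 = 14370
ΣP(Q1 2023)·Q(Q1 2023) = 1601×1 + 384×8 + 165×40 = 1601 + 3072 + 6600 = 11273
Index = 14370 / 11273 × 100 = 127.4727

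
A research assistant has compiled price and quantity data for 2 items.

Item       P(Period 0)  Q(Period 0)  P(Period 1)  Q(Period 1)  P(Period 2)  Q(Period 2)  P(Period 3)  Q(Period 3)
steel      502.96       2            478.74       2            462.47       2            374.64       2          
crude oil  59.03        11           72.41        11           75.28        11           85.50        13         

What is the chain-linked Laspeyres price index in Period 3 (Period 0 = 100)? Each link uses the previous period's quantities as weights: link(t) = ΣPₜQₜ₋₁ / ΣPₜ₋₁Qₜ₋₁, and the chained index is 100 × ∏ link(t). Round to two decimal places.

102.09

Link Period 0→Period 1:
ΣP(Period 1)Q(Period 0) = 478.74×2 + 72.41×11 = 957.48 + 796.51 = 1753.99
ΣP(Period 0)Q(Period 0) = 502.96×2 + 59.03×11 = 1005.92 + 649.33 = 1655.25
link = 1753.99/1655.25 = 1.059653
Link Period 1→Period 2:
ΣP(Period 2)Q(Period 1) = 462.47×2 + 75.28×11 = 924.94 + 828.08 = 1753.02
ΣP(Period 1)Q(Period 1) = 478.74×2 + 72.41×11 = 957.48 + 796.51 = 1753.99
link = 1753.02/1753.99 = 0.999447
Link Period 2→Period 3:
ΣP(Period 3)Q(Period 2) = 374.64×2 + 85.50×11 = 749.28 + 940.5 = 1689.78
ΣP(Period 2)Q(Period 2) = 462.47×2 + 75.28×11 = 924.94 + 828.08 = 1753.02
link = 1689.78/1753.02 = 0.963925
Chained index = 100 × 1.059653 × 0.999447 × 0.963925 = 102.0861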